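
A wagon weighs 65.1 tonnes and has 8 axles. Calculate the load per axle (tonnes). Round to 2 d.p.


Load per axle = total weight / number of axles
Load = 65.1 / 8
Load = 8.14 tonnes

8.14


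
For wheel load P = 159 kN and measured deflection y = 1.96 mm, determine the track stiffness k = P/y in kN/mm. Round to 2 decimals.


Track stiffness k = P / y
k = 159 / 1.96
k = 81.12 kN/mm

81.12


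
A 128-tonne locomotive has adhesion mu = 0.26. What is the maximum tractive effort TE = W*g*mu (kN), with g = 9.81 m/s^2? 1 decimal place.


TE_max = W * g * mu
TE_max = 128 * 9.81 * 0.26
TE_max = 1255.68 * 0.26
TE_max = 326.5 kN

326.5


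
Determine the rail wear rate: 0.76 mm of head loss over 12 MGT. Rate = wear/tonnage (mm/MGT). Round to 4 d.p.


Wear rate = total wear / cumulative tonnage
Rate = 0.76 / 12
Rate = 0.0633 mm/MGT

0.0633


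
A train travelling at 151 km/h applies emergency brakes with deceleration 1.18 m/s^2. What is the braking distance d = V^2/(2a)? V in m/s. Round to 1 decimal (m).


Convert speed: V = 151 / 3.6 = 41.9444 m/s
V^2 = 1759.3364
d = 1759.3364 / (2 * 1.18)
d = 1759.3364 / 2.36
d = 745.5 m

745.5


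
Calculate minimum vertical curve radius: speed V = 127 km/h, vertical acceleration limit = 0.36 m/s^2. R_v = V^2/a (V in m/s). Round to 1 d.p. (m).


Convert speed: V = 127 / 3.6 = 35.2778 m/s
V^2 = 1244.5216 m^2/s^2
R_v = 1244.5216 / 0.36
R_v = 3457.0 m

3457.0


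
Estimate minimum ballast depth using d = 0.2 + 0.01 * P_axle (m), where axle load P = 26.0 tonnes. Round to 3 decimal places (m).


d = 0.2 + 0.01 * 26.0
d = 0.2 + 0.26
d = 0.460 m

0.460


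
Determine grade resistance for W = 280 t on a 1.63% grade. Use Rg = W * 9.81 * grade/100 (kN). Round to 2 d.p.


Rg = W * 9.81 * grade / 100
Rg = 280 * 9.81 * 1.63 / 100
Rg = 2746.8 * 0.0163
Rg = 44.77 kN

44.77


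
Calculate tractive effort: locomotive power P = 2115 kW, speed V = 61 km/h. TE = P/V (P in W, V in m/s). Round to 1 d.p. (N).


Convert: P = 2115 kW = 2115000 W
V = 61 / 3.6 = 16.9444 m/s
TE = 2115000 / 16.9444
TE = 124819.7 N

124819.7


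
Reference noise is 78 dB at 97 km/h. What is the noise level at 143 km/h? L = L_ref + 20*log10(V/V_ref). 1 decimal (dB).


V/V_ref = 143 / 97 = 1.474227
log10(1.474227) = 0.168564
20 * 0.168564 = 3.3713
L = 78 + 3.3713 = 81.4 dB

81.4


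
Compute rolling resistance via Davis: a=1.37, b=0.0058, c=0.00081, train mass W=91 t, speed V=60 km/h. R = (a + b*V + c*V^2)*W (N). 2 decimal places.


b*V = 0.0058 * 60 = 0.348
c*V^2 = 0.00081 * 3600 = 2.916
R_per_t = 1.37 + 0.348 + 2.916 = 4.634 N/t
R_total = 4.634 * 91 = 421.69 N

421.69


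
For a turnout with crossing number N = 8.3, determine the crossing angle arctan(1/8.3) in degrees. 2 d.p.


1/N = 1/8.3 = 0.120482
angle = arctan(0.120482) = 0.119904 rad
angle = 0.119904 * 180/pi = 6.87 degrees

6.87


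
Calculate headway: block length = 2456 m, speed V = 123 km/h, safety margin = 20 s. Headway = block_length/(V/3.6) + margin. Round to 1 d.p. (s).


V = 123 / 3.6 = 34.1667 m/s
Block traversal time = 2456 / 34.1667 = 71.8829 s
Headway = 71.8829 + 20
Headway = 91.9 s

91.9


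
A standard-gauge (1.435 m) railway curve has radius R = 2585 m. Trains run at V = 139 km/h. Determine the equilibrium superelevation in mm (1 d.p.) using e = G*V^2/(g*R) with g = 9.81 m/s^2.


Convert speed: V = 139 / 3.6 = 38.6111 m/s
Apply formula: e = 1.435 * 38.6111^2 / (9.81 * 2585)
e = 1.435 * 1490.8179 / 25358.85
e = 0.084362 m = 84.4 mm

84.4


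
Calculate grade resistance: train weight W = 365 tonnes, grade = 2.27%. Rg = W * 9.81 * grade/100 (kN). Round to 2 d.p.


Rg = W * 9.81 * grade / 100
Rg = 365 * 9.81 * 2.27 / 100
Rg = 3580.65 * 0.0227
Rg = 81.28 kN

81.28


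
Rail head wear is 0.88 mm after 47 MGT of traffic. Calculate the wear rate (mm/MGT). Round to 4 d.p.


Wear rate = total wear / cumulative tonnage
Rate = 0.88 / 47
Rate = 0.0187 mm/MGT

0.0187


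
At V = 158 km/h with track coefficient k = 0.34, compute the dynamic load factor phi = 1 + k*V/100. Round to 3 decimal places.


phi = 1 + k * V / 100
phi = 1 + 0.34 * 158 / 100
phi = 1 + 0.5372
phi = 1.537

1.537


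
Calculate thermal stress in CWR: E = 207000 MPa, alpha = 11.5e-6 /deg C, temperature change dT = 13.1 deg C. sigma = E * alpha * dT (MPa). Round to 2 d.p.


sigma = E * alpha * dT
sigma = 207000 * 11.5e-6 * 13.1
sigma = 2.3805 * 13.1
sigma = 31.18 MPa

31.18


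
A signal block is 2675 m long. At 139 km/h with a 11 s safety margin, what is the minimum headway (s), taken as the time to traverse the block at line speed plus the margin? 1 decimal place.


V = 139 / 3.6 = 38.6111 m/s
Block traversal time = 2675 / 38.6111 = 69.2806 s
Headway = 69.2806 + 11
Headway = 80.3 s

80.3


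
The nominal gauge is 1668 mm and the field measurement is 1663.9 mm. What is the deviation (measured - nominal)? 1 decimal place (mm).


Deviation = measured - nominal
Deviation = 1663.9 - 1668
Deviation = -4.1 mm

-4.1


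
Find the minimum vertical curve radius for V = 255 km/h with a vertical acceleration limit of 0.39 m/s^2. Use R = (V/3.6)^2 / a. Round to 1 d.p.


Convert speed: V = 255 / 3.6 = 70.8333 m/s
V^2 = 5017.3611 m^2/s^2
R_v = 5017.3611 / 0.39
R_v = 12865.0 m

12865.0


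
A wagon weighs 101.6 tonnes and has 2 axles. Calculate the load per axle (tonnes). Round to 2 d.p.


Load per axle = total weight / number of axles
Load = 101.6 / 2
Load = 50.80 tonnes

50.80


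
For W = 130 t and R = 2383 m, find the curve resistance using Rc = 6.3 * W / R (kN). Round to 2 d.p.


Rc = 6.3 * W / R
Rc = 6.3 * 130 / 2383
Rc = 819.0 / 2383
Rc = 0.34 kN

0.34


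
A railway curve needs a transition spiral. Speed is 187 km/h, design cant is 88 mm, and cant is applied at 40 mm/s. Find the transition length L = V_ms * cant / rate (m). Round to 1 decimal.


Convert speed: V = 187 / 3.6 = 51.9444 m/s
L = 51.9444 * 88 / 40
L = 4571.1111 / 40
L = 114.3 m

114.3


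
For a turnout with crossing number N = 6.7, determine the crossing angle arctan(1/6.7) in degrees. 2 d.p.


1/N = 1/6.7 = 0.149254
angle = arctan(0.149254) = 0.14816 rad
angle = 0.14816 * 180/pi = 8.49 degrees

8.49


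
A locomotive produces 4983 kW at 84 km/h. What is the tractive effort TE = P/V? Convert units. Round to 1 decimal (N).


Convert: P = 4983 kW = 4983000 W
V = 84 / 3.6 = 23.3333 m/s
TE = 4983000 / 23.3333
TE = 213557.1 N

213557.1


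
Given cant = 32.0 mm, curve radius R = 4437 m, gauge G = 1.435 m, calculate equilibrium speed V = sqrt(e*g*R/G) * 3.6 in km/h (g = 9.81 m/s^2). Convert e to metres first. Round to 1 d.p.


Convert cant: e = 32.0 mm = 0.0320 m
V_ms = sqrt(0.0320 * 9.81 * 4437 / 1.435)
V_ms = sqrt(970.636265) = 31.155 m/s
V = 31.155 * 3.6 = 112.2 km/h

112.2


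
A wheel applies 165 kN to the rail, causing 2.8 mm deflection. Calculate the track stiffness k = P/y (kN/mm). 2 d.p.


Track stiffness k = P / y
k = 165 / 2.8
k = 58.93 kN/mm

58.93


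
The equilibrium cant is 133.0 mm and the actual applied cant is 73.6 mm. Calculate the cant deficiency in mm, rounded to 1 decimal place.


Cant deficiency = equilibrium cant - actual cant
CD = 133.0 - 73.6
CD = 59.4 mm

59.4


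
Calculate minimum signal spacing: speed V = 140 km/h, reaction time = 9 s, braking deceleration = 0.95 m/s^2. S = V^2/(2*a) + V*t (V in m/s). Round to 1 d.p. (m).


V = 140 / 3.6 = 38.8889 m/s
Braking distance = 38.8889^2 / (2*0.95) = 795.9714 m
Sighting distance = 38.8889 * 9 = 350.0 m
S = 795.9714 + 350.0 = 1146.0 m

1146.0


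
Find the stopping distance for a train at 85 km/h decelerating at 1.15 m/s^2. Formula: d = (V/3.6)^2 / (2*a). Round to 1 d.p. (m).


Convert speed: V = 85 / 3.6 = 23.6111 m/s
V^2 = 557.4846
d = 557.4846 / (2 * 1.15)
d = 557.4846 / 2.3
d = 242.4 m

242.4


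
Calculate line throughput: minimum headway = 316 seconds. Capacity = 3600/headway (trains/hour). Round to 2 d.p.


Capacity = 3600 / headway
Capacity = 3600 / 316
Capacity = 11.39 trains/hour

11.39


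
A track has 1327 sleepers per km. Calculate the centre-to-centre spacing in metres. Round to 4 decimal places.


Spacing = 1000 m / number of sleepers
Spacing = 1000 / 1327
Spacing = 0.7536 m

0.7536


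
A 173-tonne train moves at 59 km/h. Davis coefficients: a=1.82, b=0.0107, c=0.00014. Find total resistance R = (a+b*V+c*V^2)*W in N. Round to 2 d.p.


b*V = 0.0107 * 59 = 0.6313
c*V^2 = 0.00014 * 3481 = 0.48734
R_per_t = 1.82 + 0.6313 + 0.48734 = 2.93864 N/t
R_total = 2.93864 * 173 = 508.38 N

508.38


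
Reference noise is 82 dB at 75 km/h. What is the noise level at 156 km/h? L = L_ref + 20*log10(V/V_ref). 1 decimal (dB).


V/V_ref = 156 / 75 = 2.08
log10(2.08) = 0.318063
20 * 0.318063 = 6.3613
L = 82 + 6.3613 = 88.4 dB

88.4


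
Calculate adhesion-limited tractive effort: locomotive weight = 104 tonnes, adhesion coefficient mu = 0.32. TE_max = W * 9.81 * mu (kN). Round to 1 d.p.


TE_max = W * g * mu
TE_max = 104 * 9.81 * 0.32
TE_max = 1020.24 * 0.32
TE_max = 326.5 kN

326.5


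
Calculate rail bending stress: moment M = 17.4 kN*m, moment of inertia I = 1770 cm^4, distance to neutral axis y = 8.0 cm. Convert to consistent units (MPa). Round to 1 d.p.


Convert units:
M = 17.4 kN*m = 17400000 N*mm
y = 8.0 cm = 80 mm
I = 1770 cm^4 = 17700000 mm^4
sigma = 17400000 * 80 / 17700000
sigma = 78.6 MPa

78.6


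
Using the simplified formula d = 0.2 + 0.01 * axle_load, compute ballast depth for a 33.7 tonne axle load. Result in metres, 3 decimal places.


d = 0.2 + 0.01 * 33.7
d = 0.2 + 0.337
d = 0.537 m

0.537


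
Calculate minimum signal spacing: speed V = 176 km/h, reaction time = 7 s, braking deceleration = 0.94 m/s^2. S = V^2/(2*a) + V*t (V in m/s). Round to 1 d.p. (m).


V = 176 / 3.6 = 48.8889 m/s
Braking distance = 48.8889^2 / (2*0.94) = 1271.3423 m
Sighting distance = 48.8889 * 7 = 342.2222 m
S = 1271.3423 + 342.2222 = 1613.6 m

1613.6


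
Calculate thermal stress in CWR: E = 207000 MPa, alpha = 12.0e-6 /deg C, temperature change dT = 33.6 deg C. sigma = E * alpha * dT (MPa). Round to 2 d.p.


sigma = E * alpha * dT
sigma = 207000 * 12.0e-6 * 33.6
sigma = 2.484 * 33.6
sigma = 83.46 MPa

83.46


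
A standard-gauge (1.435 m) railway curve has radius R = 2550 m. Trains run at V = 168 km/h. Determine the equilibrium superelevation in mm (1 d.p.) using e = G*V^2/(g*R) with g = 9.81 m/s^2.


Convert speed: V = 168 / 3.6 = 46.6667 m/s
Apply formula: e = 1.435 * 46.6667^2 / (9.81 * 2550)
e = 1.435 * 2177.7778 / 25015.5
e = 0.124927 m = 124.9 mm

124.9


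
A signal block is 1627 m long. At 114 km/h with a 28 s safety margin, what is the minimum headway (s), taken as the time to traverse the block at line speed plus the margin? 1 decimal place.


V = 114 / 3.6 = 31.6667 m/s
Block traversal time = 1627 / 31.6667 = 51.3789 s
Headway = 51.3789 + 28
Headway = 79.4 s

79.4


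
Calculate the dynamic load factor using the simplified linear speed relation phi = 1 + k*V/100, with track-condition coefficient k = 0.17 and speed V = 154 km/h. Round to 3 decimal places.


phi = 1 + k * V / 100
phi = 1 + 0.17 * 154 / 100
phi = 1 + 0.2618
phi = 1.262

1.262


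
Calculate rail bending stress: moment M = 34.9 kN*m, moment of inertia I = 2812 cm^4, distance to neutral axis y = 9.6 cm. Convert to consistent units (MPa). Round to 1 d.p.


Convert units:
M = 34.9 kN*m = 34900000 N*mm
y = 9.6 cm = 96 mm
I = 2812 cm^4 = 28120000 mm^4
sigma = 34900000 * 96 / 28120000
sigma = 119.1 MPa

119.1


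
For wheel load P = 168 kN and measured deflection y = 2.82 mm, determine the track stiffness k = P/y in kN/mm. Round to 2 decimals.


Track stiffness k = P / y
k = 168 / 2.82
k = 59.57 kN/mm

59.57


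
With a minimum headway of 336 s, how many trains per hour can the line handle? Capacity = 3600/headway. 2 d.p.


Capacity = 3600 / headway
Capacity = 3600 / 336
Capacity = 10.71 trains/hour

10.71


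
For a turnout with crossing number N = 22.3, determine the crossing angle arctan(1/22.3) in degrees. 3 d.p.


1/N = 1/22.3 = 0.044843
angle = arctan(0.044843) = 0.044813 rad
angle = 0.044813 * 180/pi = 2.568 degrees

2.568


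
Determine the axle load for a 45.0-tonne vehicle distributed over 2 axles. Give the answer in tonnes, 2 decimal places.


Load per axle = total weight / number of axles
Load = 45.0 / 2
Load = 22.50 tonnes

22.50


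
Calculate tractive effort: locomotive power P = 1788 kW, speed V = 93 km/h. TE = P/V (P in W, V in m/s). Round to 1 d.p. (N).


Convert: P = 1788 kW = 1788000 W
V = 93 / 3.6 = 25.8333 m/s
TE = 1788000 / 25.8333
TE = 69212.9 N

69212.9


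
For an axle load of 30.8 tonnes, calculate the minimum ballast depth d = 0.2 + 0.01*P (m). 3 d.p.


d = 0.2 + 0.01 * 30.8
d = 0.2 + 0.308
d = 0.508 m

0.508


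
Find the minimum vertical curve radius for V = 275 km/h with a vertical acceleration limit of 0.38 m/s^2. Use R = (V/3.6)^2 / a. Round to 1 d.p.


Convert speed: V = 275 / 3.6 = 76.3889 m/s
V^2 = 5835.2623 m^2/s^2
R_v = 5835.2623 / 0.38
R_v = 15356.0 m

15356.0


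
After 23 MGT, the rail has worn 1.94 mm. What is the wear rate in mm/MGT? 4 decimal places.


Wear rate = total wear / cumulative tonnage
Rate = 1.94 / 23
Rate = 0.0843 mm/MGT

0.0843


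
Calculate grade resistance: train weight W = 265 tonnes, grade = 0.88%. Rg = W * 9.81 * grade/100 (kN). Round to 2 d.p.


Rg = W * 9.81 * grade / 100
Rg = 265 * 9.81 * 0.88 / 100
Rg = 2599.65 * 0.0088
Rg = 22.88 kN

22.88


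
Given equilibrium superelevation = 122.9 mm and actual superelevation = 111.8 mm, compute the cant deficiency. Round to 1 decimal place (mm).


Cant deficiency = equilibrium cant - actual cant
CD = 122.9 - 111.8
CD = 11.1 mm

11.1


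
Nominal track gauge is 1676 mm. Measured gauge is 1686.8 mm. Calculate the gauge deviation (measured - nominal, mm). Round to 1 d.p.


Deviation = measured - nominal
Deviation = 1686.8 - 1676
Deviation = 10.8 mm

10.8


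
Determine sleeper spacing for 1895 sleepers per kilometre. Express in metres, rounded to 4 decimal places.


Spacing = 1000 m / number of sleepers
Spacing = 1000 / 1895
Spacing = 0.5277 m

0.5277


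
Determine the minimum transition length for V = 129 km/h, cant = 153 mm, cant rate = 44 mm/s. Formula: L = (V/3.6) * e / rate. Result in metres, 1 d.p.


Convert speed: V = 129 / 3.6 = 35.8333 m/s
L = 35.8333 * 153 / 44
L = 5482.5 / 44
L = 124.6 m

124.6


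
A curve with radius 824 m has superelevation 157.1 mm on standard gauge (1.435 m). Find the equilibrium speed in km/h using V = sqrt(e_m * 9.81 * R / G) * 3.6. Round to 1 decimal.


Convert cant: e = 157.1 mm = 0.1571 m
V_ms = sqrt(0.1571 * 9.81 * 824 / 1.435)
V_ms = sqrt(884.953606) = 29.7482 m/s
V = 29.7482 * 3.6 = 107.1 km/h

107.1


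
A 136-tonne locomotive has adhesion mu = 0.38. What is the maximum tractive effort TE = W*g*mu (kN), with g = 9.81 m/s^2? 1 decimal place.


TE_max = W * g * mu
TE_max = 136 * 9.81 * 0.38
TE_max = 1334.16 * 0.38
TE_max = 507.0 kN

507.0


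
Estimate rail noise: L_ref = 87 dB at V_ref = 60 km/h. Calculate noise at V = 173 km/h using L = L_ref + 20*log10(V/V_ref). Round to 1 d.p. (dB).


V/V_ref = 173 / 60 = 2.883333
log10(2.883333) = 0.459895
20 * 0.459895 = 9.1979
L = 87 + 9.1979 = 96.2 dB

96.2


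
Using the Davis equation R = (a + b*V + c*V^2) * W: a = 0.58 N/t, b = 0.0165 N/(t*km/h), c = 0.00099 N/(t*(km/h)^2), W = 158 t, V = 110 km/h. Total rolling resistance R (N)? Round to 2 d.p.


b*V = 0.0165 * 110 = 1.815
c*V^2 = 0.00099 * 12100 = 11.979
R_per_t = 0.58 + 1.815 + 11.979 = 14.374 N/t
R_total = 14.374 * 158 = 2271.09 N

2271.09


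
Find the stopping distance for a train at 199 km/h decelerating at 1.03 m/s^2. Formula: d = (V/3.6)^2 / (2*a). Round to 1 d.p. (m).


Convert speed: V = 199 / 3.6 = 55.2778 m/s
V^2 = 3055.6327
d = 3055.6327 / (2 * 1.03)
d = 3055.6327 / 2.06
d = 1483.3 m

1483.3


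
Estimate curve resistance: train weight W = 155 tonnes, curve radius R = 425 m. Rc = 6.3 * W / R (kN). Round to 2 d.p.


Rc = 6.3 * W / R
Rc = 6.3 * 155 / 425
Rc = 976.5 / 425
Rc = 2.30 kN

2.30


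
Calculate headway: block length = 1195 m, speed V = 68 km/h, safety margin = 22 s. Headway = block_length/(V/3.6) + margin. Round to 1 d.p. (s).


V = 68 / 3.6 = 18.8889 m/s
Block traversal time = 1195 / 18.8889 = 63.2647 s
Headway = 63.2647 + 22
Headway = 85.3 s

85.3


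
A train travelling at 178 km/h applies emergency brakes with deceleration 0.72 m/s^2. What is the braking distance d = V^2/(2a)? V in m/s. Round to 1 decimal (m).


Convert speed: V = 178 / 3.6 = 49.4444 m/s
V^2 = 2444.7531
d = 2444.7531 / (2 * 0.72)
d = 2444.7531 / 1.44
d = 1697.7 m

1697.7


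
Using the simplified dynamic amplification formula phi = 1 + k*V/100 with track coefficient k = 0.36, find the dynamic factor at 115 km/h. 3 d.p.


phi = 1 + k * V / 100
phi = 1 + 0.36 * 115 / 100
phi = 1 + 0.414
phi = 1.414

1.414


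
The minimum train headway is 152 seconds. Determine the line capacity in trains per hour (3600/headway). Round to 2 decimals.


Capacity = 3600 / headway
Capacity = 3600 / 152
Capacity = 23.68 trains/hour

23.68


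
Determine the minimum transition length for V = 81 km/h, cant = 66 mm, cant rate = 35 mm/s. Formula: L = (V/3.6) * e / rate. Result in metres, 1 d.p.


Convert speed: V = 81 / 3.6 = 22.5 m/s
L = 22.5 * 66 / 35
L = 1485.0 / 35
L = 42.4 m

42.4


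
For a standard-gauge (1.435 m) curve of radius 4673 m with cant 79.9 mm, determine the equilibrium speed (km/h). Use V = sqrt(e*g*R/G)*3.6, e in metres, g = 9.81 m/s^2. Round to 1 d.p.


Convert cant: e = 79.9 mm = 0.0799 m
V_ms = sqrt(0.0799 * 9.81 * 4673 / 1.435)
V_ms = sqrt(2552.464242) = 50.5219 m/s
V = 50.5219 * 3.6 = 181.9 km/h

181.9


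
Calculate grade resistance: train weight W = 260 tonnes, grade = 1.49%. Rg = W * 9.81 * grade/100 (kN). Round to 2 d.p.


Rg = W * 9.81 * grade / 100
Rg = 260 * 9.81 * 1.49 / 100
Rg = 2550.6 * 0.0149
Rg = 38.00 kN

38.00


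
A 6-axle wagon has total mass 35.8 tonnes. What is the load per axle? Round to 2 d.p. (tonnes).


Load per axle = total weight / number of axles
Load = 35.8 / 6
Load = 5.97 tonnes

5.97


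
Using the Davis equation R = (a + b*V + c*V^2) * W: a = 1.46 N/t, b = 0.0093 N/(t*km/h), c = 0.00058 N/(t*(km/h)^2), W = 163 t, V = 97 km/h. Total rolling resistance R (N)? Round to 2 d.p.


b*V = 0.0093 * 97 = 0.9021
c*V^2 = 0.00058 * 9409 = 5.45722
R_per_t = 1.46 + 0.9021 + 5.45722 = 7.81932 N/t
R_total = 7.81932 * 163 = 1274.55 N

1274.55


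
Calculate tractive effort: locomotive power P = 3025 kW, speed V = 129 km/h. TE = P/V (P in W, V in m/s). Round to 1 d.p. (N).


Convert: P = 3025 kW = 3025000 W
V = 129 / 3.6 = 35.8333 m/s
TE = 3025000 / 35.8333
TE = 84418.6 N

84418.6


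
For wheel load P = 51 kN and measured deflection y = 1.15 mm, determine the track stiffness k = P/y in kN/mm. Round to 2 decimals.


Track stiffness k = P / y
k = 51 / 1.15
k = 44.35 kN/mm

44.35


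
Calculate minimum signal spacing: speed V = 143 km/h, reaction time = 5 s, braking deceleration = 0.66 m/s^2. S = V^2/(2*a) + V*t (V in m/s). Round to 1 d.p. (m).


V = 143 / 3.6 = 39.7222 m/s
Braking distance = 39.7222^2 / (2*0.66) = 1195.3447 m
Sighting distance = 39.7222 * 5 = 198.6111 m
S = 1195.3447 + 198.6111 = 1394.0 m

1394.0


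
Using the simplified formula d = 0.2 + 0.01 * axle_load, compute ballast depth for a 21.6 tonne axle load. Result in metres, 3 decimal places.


d = 0.2 + 0.01 * 21.6
d = 0.2 + 0.216
d = 0.416 m

0.416


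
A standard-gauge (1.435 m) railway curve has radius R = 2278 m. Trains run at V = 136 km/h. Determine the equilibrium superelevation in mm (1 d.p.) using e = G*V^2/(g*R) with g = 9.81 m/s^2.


Convert speed: V = 136 / 3.6 = 37.7778 m/s
Apply formula: e = 1.435 * 37.7778^2 / (9.81 * 2278)
e = 1.435 * 1427.1605 / 22347.18
e = 0.091644 m = 91.6 mm

91.6


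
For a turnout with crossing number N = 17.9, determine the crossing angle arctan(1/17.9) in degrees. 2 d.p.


1/N = 1/17.9 = 0.055866
angle = arctan(0.055866) = 0.055808 rad
angle = 0.055808 * 180/pi = 3.20 degrees

3.20


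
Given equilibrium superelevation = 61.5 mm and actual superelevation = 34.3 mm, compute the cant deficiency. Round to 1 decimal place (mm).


Cant deficiency = equilibrium cant - actual cant
CD = 61.5 - 34.3
CD = 27.2 mm

27.2


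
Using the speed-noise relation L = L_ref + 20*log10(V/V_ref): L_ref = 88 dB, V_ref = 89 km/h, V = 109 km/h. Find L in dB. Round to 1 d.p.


V/V_ref = 109 / 89 = 1.224719
log10(1.224719) = 0.088036
20 * 0.088036 = 1.7607
L = 88 + 1.7607 = 89.8 dB

89.8


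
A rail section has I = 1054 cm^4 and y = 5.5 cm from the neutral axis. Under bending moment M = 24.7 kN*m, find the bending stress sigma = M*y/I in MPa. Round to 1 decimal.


Convert units:
M = 24.7 kN*m = 24700000 N*mm
y = 5.5 cm = 55 mm
I = 1054 cm^4 = 10540000 mm^4
sigma = 24700000 * 55 / 10540000
sigma = 128.9 MPa

128.9


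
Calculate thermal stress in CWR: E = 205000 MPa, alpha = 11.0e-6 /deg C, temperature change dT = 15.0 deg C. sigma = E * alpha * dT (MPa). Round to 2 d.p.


sigma = E * alpha * dT
sigma = 205000 * 11.0e-6 * 15.0
sigma = 2.255 * 15.0
sigma = 33.83 MPa

33.83


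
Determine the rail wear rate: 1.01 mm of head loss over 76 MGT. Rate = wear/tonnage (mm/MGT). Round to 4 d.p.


Wear rate = total wear / cumulative tonnage
Rate = 1.01 / 76
Rate = 0.0133 mm/MGT

0.0133


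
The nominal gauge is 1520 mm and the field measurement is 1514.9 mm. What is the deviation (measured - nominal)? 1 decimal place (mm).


Deviation = measured - nominal
Deviation = 1514.9 - 1520
Deviation = -5.1 mm

-5.1


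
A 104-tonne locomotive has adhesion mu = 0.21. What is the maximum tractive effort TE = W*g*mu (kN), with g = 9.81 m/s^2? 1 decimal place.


TE_max = W * g * mu
TE_max = 104 * 9.81 * 0.21
TE_max = 1020.24 * 0.21
TE_max = 214.3 kN

214.3


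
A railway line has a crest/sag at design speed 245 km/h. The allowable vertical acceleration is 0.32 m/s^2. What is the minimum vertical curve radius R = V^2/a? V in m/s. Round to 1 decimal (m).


Convert speed: V = 245 / 3.6 = 68.0556 m/s
V^2 = 4631.5586 m^2/s^2
R_v = 4631.5586 / 0.32
R_v = 14473.6 m

14473.6


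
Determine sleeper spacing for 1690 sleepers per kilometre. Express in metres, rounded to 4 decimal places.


Spacing = 1000 m / number of sleepers
Spacing = 1000 / 1690
Spacing = 0.5917 m

0.5917


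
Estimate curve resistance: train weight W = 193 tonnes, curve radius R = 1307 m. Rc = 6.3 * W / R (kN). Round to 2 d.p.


Rc = 6.3 * W / R
Rc = 6.3 * 193 / 1307
Rc = 1215.9 / 1307
Rc = 0.93 kN

0.93


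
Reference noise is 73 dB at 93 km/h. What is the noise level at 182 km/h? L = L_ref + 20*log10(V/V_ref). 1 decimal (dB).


V/V_ref = 182 / 93 = 1.956989
log10(1.956989) = 0.291588
20 * 0.291588 = 5.8318
L = 73 + 5.8318 = 78.8 dB

78.8


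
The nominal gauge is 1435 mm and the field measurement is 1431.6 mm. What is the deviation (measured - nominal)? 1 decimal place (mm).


Deviation = measured - nominal
Deviation = 1431.6 - 1435
Deviation = -3.4 mm

-3.4


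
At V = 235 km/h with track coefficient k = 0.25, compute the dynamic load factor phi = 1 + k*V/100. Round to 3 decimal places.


phi = 1 + k * V / 100
phi = 1 + 0.25 * 235 / 100
phi = 1 + 0.5875
phi = 1.588

1.588


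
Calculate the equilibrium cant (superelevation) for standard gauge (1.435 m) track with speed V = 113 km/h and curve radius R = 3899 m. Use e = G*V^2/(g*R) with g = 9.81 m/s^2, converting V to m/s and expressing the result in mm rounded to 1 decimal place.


Convert speed: V = 113 / 3.6 = 31.3889 m/s
Apply formula: e = 1.435 * 31.3889^2 / (9.81 * 3899)
e = 1.435 * 985.2623 / 38249.19
e = 0.036964 m = 37.0 mm

37.0


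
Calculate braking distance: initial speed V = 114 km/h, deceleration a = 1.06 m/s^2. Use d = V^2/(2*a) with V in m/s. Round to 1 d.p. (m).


Convert speed: V = 114 / 3.6 = 31.6667 m/s
V^2 = 1002.7778
d = 1002.7778 / (2 * 1.06)
d = 1002.7778 / 2.12
d = 473.0 m

473.0


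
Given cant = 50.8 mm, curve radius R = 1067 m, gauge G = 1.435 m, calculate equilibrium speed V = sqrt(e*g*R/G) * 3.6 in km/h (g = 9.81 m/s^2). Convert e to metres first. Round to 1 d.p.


Convert cant: e = 50.8 mm = 0.0508 m
V_ms = sqrt(0.0508 * 9.81 * 1067 / 1.435)
V_ms = sqrt(370.548652) = 19.2496 m/s
V = 19.2496 * 3.6 = 69.3 km/h

69.3


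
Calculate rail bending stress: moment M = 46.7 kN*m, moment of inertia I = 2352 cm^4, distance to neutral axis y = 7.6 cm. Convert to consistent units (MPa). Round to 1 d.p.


Convert units:
M = 46.7 kN*m = 46700000 N*mm
y = 7.6 cm = 76 mm
I = 2352 cm^4 = 23520000 mm^4
sigma = 46700000 * 76 / 23520000
sigma = 150.9 MPa

150.9


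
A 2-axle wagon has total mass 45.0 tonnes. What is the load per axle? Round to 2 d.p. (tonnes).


Load per axle = total weight / number of axles
Load = 45.0 / 2
Load = 22.50 tonnes

22.50


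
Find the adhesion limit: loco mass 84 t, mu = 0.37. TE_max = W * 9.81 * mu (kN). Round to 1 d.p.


TE_max = W * g * mu
TE_max = 84 * 9.81 * 0.37
TE_max = 824.04 * 0.37
TE_max = 304.9 kN

304.9


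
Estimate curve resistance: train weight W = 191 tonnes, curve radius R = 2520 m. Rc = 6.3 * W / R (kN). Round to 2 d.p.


Rc = 6.3 * W / R
Rc = 6.3 * 191 / 2520
Rc = 1203.3 / 2520
Rc = 0.48 kN

0.48


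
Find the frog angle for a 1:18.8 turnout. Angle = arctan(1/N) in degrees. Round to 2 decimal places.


1/N = 1/18.8 = 0.053191
angle = arctan(0.053191) = 0.053141 rad
angle = 0.053141 * 180/pi = 3.04 degrees

3.04


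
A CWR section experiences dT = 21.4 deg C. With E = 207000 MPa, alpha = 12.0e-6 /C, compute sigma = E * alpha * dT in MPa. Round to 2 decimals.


sigma = E * alpha * dT
sigma = 207000 * 12.0e-6 * 21.4
sigma = 2.484 * 21.4
sigma = 53.16 MPa

53.16


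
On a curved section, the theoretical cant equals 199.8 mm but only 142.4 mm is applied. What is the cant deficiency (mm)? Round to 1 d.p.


Cant deficiency = equilibrium cant - actual cant
CD = 199.8 - 142.4
CD = 57.4 mm

57.4


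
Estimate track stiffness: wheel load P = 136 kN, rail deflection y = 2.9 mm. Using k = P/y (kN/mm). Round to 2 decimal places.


Track stiffness k = P / y
k = 136 / 2.9
k = 46.90 kN/mm

46.90


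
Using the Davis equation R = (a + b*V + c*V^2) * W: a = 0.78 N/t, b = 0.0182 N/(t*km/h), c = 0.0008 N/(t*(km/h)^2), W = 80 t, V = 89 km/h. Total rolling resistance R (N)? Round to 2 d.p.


b*V = 0.0182 * 89 = 1.6198
c*V^2 = 0.0008 * 7921 = 6.3368
R_per_t = 0.78 + 1.6198 + 6.3368 = 8.7366 N/t
R_total = 8.7366 * 80 = 698.93 N

698.93


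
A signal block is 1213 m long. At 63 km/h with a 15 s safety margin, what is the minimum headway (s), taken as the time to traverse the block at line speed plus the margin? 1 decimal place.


V = 63 / 3.6 = 17.5 m/s
Block traversal time = 1213 / 17.5 = 69.3143 s
Headway = 69.3143 + 15
Headway = 84.3 s

84.3


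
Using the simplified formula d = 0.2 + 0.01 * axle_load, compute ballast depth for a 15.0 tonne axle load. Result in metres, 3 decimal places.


d = 0.2 + 0.01 * 15.0
d = 0.2 + 0.15
d = 0.350 m

0.350


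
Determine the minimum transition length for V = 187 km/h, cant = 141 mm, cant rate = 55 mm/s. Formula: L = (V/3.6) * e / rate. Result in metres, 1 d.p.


Convert speed: V = 187 / 3.6 = 51.9444 m/s
L = 51.9444 * 141 / 55
L = 7324.1667 / 55
L = 133.2 m

133.2


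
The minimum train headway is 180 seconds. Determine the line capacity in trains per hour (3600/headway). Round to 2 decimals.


Capacity = 3600 / headway
Capacity = 3600 / 180
Capacity = 20.00 trains/hour

20.00


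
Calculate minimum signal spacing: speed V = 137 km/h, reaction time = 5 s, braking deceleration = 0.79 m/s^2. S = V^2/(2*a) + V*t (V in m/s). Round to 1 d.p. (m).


V = 137 / 3.6 = 38.0556 m/s
Braking distance = 38.0556^2 / (2*0.79) = 916.5983 m
Sighting distance = 38.0556 * 5 = 190.2778 m
S = 916.5983 + 190.2778 = 1106.9 m

1106.9


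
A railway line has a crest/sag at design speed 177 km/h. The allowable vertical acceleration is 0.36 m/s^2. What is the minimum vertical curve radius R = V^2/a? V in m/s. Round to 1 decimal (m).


Convert speed: V = 177 / 3.6 = 49.1667 m/s
V^2 = 2417.3611 m^2/s^2
R_v = 2417.3611 / 0.36
R_v = 6714.9 m

6714.9


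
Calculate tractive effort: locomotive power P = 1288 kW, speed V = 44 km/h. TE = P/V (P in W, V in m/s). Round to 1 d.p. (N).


Convert: P = 1288 kW = 1288000 W
V = 44 / 3.6 = 12.2222 m/s
TE = 1288000 / 12.2222
TE = 105381.8 N

105381.8


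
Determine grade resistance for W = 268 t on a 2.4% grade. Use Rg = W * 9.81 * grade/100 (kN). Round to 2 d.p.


Rg = W * 9.81 * grade / 100
Rg = 268 * 9.81 * 2.4 / 100
Rg = 2629.08 * 0.024
Rg = 63.10 kN

63.10


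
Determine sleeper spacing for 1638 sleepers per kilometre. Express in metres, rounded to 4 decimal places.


Spacing = 1000 m / number of sleepers
Spacing = 1000 / 1638
Spacing = 0.6105 m

0.6105


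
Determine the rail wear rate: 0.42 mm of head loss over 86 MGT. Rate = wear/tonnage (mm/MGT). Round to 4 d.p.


Wear rate = total wear / cumulative tonnage
Rate = 0.42 / 86
Rate = 0.0049 mm/MGT

0.0049


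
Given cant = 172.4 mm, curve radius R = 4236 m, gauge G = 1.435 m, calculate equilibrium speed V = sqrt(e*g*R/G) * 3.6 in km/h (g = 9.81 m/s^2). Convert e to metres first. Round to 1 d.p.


Convert cant: e = 172.4 mm = 0.1724 m
V_ms = sqrt(0.1724 * 9.81 * 4236 / 1.435)
V_ms = sqrt(4992.41086) = 70.657 m/s
V = 70.657 * 3.6 = 254.4 km/h

254.4


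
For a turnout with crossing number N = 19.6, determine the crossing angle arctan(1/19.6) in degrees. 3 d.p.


1/N = 1/19.6 = 0.05102
angle = arctan(0.05102) = 0.050976 rad
angle = 0.050976 * 180/pi = 2.921 degrees

2.921


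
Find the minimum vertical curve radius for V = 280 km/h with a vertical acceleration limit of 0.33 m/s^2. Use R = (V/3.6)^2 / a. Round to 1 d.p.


Convert speed: V = 280 / 3.6 = 77.7778 m/s
V^2 = 6049.3827 m^2/s^2
R_v = 6049.3827 / 0.33
R_v = 18331.5 m

18331.5


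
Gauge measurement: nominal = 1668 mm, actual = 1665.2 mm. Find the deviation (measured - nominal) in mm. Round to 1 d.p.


Deviation = measured - nominal
Deviation = 1665.2 - 1668
Deviation = -2.8 mm

-2.8


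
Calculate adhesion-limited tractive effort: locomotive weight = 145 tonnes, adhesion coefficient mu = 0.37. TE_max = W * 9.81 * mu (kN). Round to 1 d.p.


TE_max = W * g * mu
TE_max = 145 * 9.81 * 0.37
TE_max = 1422.45 * 0.37
TE_max = 526.3 kN

526.3


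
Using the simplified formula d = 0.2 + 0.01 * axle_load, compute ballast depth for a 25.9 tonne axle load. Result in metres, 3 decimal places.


d = 0.2 + 0.01 * 25.9
d = 0.2 + 0.259
d = 0.459 m

0.459


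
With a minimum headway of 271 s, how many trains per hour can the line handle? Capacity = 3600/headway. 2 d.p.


Capacity = 3600 / headway
Capacity = 3600 / 271
Capacity = 13.28 trains/hour

13.28


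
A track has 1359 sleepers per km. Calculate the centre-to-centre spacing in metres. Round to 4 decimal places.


Spacing = 1000 m / number of sleepers
Spacing = 1000 / 1359
Spacing = 0.7358 m

0.7358


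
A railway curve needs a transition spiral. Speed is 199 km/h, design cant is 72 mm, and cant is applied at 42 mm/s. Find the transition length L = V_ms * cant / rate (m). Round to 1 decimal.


Convert speed: V = 199 / 3.6 = 55.2778 m/s
L = 55.2778 * 72 / 42
L = 3980.0 / 42
L = 94.8 m

94.8


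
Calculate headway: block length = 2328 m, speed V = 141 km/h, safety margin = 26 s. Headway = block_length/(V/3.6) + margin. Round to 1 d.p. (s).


V = 141 / 3.6 = 39.1667 m/s
Block traversal time = 2328 / 39.1667 = 59.4383 s
Headway = 59.4383 + 26
Headway = 85.4 s

85.4


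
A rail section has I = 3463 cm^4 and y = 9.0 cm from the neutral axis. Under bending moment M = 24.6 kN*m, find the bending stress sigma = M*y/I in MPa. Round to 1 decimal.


Convert units:
M = 24.6 kN*m = 24600000 N*mm
y = 9.0 cm = 90 mm
I = 3463 cm^4 = 34630000 mm^4
sigma = 24600000 * 90 / 34630000
sigma = 63.9 MPa

63.9


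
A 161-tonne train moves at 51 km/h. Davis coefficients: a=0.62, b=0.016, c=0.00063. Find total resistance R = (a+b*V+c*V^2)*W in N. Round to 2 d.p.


b*V = 0.016 * 51 = 0.816
c*V^2 = 0.00063 * 2601 = 1.63863
R_per_t = 0.62 + 0.816 + 1.63863 = 3.07463 N/t
R_total = 3.07463 * 161 = 495.02 N

495.02


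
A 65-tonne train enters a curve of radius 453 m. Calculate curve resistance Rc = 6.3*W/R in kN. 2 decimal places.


Rc = 6.3 * W / R
Rc = 6.3 * 65 / 453
Rc = 409.5 / 453
Rc = 0.90 kN

0.90


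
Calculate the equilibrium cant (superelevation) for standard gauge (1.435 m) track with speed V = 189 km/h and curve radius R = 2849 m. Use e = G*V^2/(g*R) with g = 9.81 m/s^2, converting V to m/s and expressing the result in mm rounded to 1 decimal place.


Convert speed: V = 189 / 3.6 = 52.5 m/s
Apply formula: e = 1.435 * 52.5^2 / (9.81 * 2849)
e = 1.435 * 2756.25 / 27948.69
e = 0.141517 m = 141.5 mm

141.5


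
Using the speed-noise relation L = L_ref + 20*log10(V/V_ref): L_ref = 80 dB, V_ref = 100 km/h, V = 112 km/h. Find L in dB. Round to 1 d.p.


V/V_ref = 112 / 100 = 1.12
log10(1.12) = 0.049218
20 * 0.049218 = 0.9844
L = 80 + 0.9844 = 81.0 dB

81.0


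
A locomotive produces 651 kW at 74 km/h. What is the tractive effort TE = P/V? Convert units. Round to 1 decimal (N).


Convert: P = 651 kW = 651000 W
V = 74 / 3.6 = 20.5556 m/s
TE = 651000 / 20.5556
TE = 31670.3 N

31670.3


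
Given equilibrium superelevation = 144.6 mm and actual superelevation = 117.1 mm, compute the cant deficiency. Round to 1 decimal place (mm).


Cant deficiency = equilibrium cant - actual cant
CD = 144.6 - 117.1
CD = 27.5 mm

27.5


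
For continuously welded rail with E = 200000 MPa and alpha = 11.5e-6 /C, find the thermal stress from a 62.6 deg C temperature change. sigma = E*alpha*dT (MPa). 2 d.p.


sigma = E * alpha * dT
sigma = 200000 * 11.5e-6 * 62.6
sigma = 2.3 * 62.6
sigma = 143.98 MPa

143.98


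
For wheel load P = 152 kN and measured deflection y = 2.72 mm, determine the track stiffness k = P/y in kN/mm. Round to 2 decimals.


Track stiffness k = P / y
k = 152 / 2.72
k = 55.88 kN/mm

55.88


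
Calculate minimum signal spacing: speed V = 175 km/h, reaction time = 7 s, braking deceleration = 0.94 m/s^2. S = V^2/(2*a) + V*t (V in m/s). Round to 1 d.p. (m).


V = 175 / 3.6 = 48.6111 m/s
Braking distance = 48.6111^2 / (2*0.94) = 1256.9362 m
Sighting distance = 48.6111 * 7 = 340.2778 m
S = 1256.9362 + 340.2778 = 1597.2 m

1597.2


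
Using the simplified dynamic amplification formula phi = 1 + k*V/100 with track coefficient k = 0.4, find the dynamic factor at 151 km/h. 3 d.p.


phi = 1 + k * V / 100
phi = 1 + 0.4 * 151 / 100
phi = 1 + 0.604
phi = 1.604

1.604


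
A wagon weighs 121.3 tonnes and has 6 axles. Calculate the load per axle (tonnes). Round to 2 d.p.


Load per axle = total weight / number of axles
Load = 121.3 / 6
Load = 20.22 tonnes

20.22


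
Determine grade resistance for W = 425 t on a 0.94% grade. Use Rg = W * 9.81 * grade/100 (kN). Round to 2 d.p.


Rg = W * 9.81 * grade / 100
Rg = 425 * 9.81 * 0.94 / 100
Rg = 4169.25 * 0.0094
Rg = 39.19 kN

39.19


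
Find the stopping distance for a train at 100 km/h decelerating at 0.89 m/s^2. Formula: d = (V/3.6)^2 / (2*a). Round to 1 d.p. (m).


Convert speed: V = 100 / 3.6 = 27.7778 m/s
V^2 = 771.6049
d = 771.6049 / (2 * 0.89)
d = 771.6049 / 1.78
d = 433.5 m

433.5


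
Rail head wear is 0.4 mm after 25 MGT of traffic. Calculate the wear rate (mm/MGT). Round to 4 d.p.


Wear rate = total wear / cumulative tonnage
Rate = 0.4 / 25
Rate = 0.0160 mm/MGT

0.0160


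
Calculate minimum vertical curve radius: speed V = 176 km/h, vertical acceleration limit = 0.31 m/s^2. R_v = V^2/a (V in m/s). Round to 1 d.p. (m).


Convert speed: V = 176 / 3.6 = 48.8889 m/s
V^2 = 2390.1235 m^2/s^2
R_v = 2390.1235 / 0.31
R_v = 7710.1 m

7710.1


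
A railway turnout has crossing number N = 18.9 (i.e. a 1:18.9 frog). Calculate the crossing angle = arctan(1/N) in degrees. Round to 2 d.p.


1/N = 1/18.9 = 0.05291
angle = arctan(0.05291) = 0.052861 rad
angle = 0.052861 * 180/pi = 3.03 degrees

3.03


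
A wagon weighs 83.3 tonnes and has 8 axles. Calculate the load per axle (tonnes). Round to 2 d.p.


Load per axle = total weight / number of axles
Load = 83.3 / 8
Load = 10.41 tonnes

10.41


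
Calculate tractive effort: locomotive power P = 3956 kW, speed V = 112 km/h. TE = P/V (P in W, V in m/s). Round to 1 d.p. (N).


Convert: P = 3956 kW = 3956000 W
V = 112 / 3.6 = 31.1111 m/s
TE = 3956000 / 31.1111
TE = 127157.1 N

127157.1


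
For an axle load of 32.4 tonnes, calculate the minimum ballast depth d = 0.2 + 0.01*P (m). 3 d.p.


d = 0.2 + 0.01 * 32.4
d = 0.2 + 0.324
d = 0.524 m

0.524


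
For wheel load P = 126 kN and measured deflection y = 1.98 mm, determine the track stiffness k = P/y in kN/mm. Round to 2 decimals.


Track stiffness k = P / y
k = 126 / 1.98
k = 63.64 kN/mm

63.64


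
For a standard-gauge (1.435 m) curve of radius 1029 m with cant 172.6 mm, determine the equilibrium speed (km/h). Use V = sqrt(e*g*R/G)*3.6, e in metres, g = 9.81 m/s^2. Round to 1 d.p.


Convert cant: e = 172.6 mm = 0.1726 m
V_ms = sqrt(0.1726 * 9.81 * 1029 / 1.435)
V_ms = sqrt(1214.152595) = 34.8447 m/s
V = 34.8447 * 3.6 = 125.4 km/h

125.4


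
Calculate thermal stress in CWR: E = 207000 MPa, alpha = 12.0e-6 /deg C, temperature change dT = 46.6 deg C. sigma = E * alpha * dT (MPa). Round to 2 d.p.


sigma = E * alpha * dT
sigma = 207000 * 12.0e-6 * 46.6
sigma = 2.484 * 46.6
sigma = 115.75 MPa

115.75


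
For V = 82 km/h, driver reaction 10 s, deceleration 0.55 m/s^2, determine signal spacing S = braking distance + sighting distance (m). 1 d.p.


V = 82 / 3.6 = 22.7778 m/s
Braking distance = 22.7778^2 / (2*0.55) = 471.6611 m
Sighting distance = 22.7778 * 10 = 227.7778 m
S = 471.6611 + 227.7778 = 699.4 m

699.4


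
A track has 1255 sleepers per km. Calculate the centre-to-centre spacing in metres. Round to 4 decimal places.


Spacing = 1000 m / number of sleepers
Spacing = 1000 / 1255
Spacing = 0.7968 m

0.7968


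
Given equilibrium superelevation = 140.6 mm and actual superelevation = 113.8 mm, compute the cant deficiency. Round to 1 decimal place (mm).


Cant deficiency = equilibrium cant - actual cant
CD = 140.6 - 113.8
CD = 26.8 mm

26.8


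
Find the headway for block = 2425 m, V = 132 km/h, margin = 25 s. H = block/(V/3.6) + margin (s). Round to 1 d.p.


V = 132 / 3.6 = 36.6667 m/s
Block traversal time = 2425 / 36.6667 = 66.1364 s
Headway = 66.1364 + 25
Headway = 91.1 s

91.1


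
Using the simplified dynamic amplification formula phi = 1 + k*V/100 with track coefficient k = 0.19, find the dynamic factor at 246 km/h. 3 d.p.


phi = 1 + k * V / 100
phi = 1 + 0.19 * 246 / 100
phi = 1 + 0.4674
phi = 1.467

1.467


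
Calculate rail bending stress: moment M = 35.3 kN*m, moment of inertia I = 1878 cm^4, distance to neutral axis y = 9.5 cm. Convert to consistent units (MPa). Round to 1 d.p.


Convert units:
M = 35.3 kN*m = 35300000 N*mm
y = 9.5 cm = 95 mm
I = 1878 cm^4 = 18780000 mm^4
sigma = 35300000 * 95 / 18780000
sigma = 178.6 MPa

178.6


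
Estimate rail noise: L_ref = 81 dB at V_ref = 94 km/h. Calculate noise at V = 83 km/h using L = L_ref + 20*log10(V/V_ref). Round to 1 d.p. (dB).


V/V_ref = 83 / 94 = 0.882979
log10(0.882979) = -0.05405
20 * -0.05405 = -1.081
L = 81 + -1.081 = 79.9 dB

79.9


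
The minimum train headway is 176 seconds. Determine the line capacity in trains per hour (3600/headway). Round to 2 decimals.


Capacity = 3600 / headway
Capacity = 3600 / 176
Capacity = 20.45 trains/hour

20.45
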